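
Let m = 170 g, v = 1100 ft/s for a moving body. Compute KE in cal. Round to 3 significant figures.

Directly: KE = ½mv².
m = 170 g = 0.1700 kg; v = 1100 ft/s = 335.3 m/s.
KE = 9555 J
9555 J × (1 cal / 4.184 J) = 2284 cal

2280 cal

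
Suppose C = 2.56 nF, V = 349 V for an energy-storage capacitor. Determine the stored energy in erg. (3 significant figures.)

1560 erg

Directly: E = ½CV².
C = 2.56 nF = 2.560×10^-9 F; V = 349 V.
E = 1.559×10^-4 J  (the unit combination reduces to kg·m²/s² = J)
1.559×10^-4 J × (1 erg / 1.000×10^-7 J) = 1559 erg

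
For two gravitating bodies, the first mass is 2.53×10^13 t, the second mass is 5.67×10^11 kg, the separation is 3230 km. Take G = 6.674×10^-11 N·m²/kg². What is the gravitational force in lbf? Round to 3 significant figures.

20600 lbf

From Newton's law of gravitation: F = Gm₁m₂/r².
m₁ = 2.53×10^13 t = 2.530×10^16 kg; m₂ = 5.67×10^11 kg; r = 3230 km = 3.230×10^6 m; G = 6.674×10^-11 N·m²/kg².
F = 91767 N
91767 N × (1 lbf / 4.448 N) = 20630 lbf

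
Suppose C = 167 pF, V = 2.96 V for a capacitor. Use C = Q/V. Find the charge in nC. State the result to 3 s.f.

Rearranging: Q = CV.
C = 167 pF = 1.670×10^-10 F; V = 2.96 V.
Q = 4.943×10^-10 C
4.943×10^-10 C × (1 nC / 1.000×10^-9 C) = 0.4943 nC

0.494 nC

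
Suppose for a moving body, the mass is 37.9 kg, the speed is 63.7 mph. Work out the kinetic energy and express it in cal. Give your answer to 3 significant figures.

Directly: KE = ½mv².
m = 37.9 kg; v = 63.7 mph = 28.48 m/s.
KE = 15367 J
15367 J × (1 cal / 4.184 J) = 3673 cal

3670 cal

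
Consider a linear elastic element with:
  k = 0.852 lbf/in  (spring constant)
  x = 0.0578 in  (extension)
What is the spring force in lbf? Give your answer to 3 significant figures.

0.0492 lbf

From Hooke's law: F = kx.
k = 0.852 lbf/in = 149.2 N/m; x = 0.0578 in = 0.001468 m.
F = 0.2191 N
0.2191 N × (1 lbf / 4.448 N) = 0.04925 lbf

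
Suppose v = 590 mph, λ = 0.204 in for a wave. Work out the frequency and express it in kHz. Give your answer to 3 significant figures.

Rearranging: f = v/λ.
v = 590 mph = 263.8 m/s; λ = 0.204 in = 0.005182 m.
f = 50902 Hz
50902 Hz × (1 kHz / 1000 Hz) = 50.90 kHz

50.9 kHz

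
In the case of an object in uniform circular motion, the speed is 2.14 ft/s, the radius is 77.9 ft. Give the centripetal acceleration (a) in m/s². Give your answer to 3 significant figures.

Directly: a = v²/r.
v = 2.14 ft/s = 0.6523 m/s; r = 77.9 ft = 23.74 m.
a = 0.01792 m/s²

0.0179 m/s²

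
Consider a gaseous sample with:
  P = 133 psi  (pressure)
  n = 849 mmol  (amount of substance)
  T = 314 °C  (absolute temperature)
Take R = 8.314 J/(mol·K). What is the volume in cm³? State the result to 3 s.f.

4520 cm³

Rearranging: V = nRT/P.
P = 133 psi = 9.170×10^5 Pa; n = 849 mmol = 0.8490 mol; T = 314 °C = 587.1 K; R = 8.314 J/(mol·K).
V = 0.004520 m³
0.004520 m³ × (1 cm³ / 1.000×10^-6 m³) = 4520 cm³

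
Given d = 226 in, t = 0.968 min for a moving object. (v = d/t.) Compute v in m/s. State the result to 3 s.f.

Directly: v = d/t.
d = 226 in = 5.740 m; t = 0.968 min = 58.08 s.
v = 0.09884 m/s

0.0988 m/s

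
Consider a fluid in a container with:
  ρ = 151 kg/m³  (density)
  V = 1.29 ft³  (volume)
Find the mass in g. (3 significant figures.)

5520 g

Rearranging ρ = m/V for m: m = ρV.
ρ = 151 kg/m³; V = 1.29 ft³ = 0.03653 m³.
m = 5.516 kg
5.516 kg × (1 g / 0.001000 kg) = 5516 g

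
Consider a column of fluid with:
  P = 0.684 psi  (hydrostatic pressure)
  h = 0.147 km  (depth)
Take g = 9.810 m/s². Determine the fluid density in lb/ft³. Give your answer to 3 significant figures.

0.204 lb/ft³

Rearranging: ρ = P/(g·h).
P = 0.684 psi = 4716 Pa; h = 0.147 km = 147.0 m; g = 9.810 m/s².
ρ = 3.270 kg/m³
3.270 kg/m³ × (1 lb/ft³ / 16.02 kg/m³) = 0.2042 lb/ft³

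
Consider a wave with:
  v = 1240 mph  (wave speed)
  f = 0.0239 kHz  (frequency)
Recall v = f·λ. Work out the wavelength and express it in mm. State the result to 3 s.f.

23200 mm

Rearranging v = f·λ for λ: λ = v/f.
v = 1240 mph = 554.3 m/s; f = 0.0239 kHz = 23.90 Hz.
λ = 23.19 m
23.19 m × (1 mm / 0.001000 m) = 23194 mm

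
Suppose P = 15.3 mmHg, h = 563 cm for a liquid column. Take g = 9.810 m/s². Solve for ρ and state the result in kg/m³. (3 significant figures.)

36.9 kg/m³

Rearranging P = ρ·g·h for ρ: ρ = P/(g·h).
P = 15.3 mmHg = 2040 Pa; h = 563 cm = 5.630 m; g = 9.810 m/s².
ρ = 36.93 kg/m³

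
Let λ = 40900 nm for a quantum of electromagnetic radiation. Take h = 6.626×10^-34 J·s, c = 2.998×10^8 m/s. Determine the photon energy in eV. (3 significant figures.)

0.0303 eV

Directly: E = hc/λ.
λ = 40900 nm = 4.090×10^-5 m; h = 6.626×10^-34 J·s; c = 2.998×10^8 m/s.
E = 4.857×10^-21 J
4.857×10^-21 J × (1 eV / 1.602×10^-19 J) = 0.03031 eV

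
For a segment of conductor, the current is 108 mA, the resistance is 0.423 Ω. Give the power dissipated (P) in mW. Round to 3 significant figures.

Directly: P = I²R.
I = 108 mA = 0.1080 A; R = 0.423 Ω.
P = 0.004934 W
0.004934 W × (1 mW / 0.001000 W) = 4.934 mW

4.93 mW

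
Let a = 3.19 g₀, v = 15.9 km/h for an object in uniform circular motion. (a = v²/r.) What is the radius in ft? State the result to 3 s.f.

Rearranging a = v²/r for r: r = v²/a.
a = 3.19 g₀ = 31.28 m/s²; v = 15.9 km/h = 4.417 m/s.
r = 0.6236 m
0.6236 m × (1 ft / 0.3048 m) = 2.046 ft

2.05 ft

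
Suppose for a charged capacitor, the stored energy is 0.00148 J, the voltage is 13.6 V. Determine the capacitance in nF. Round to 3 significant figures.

Solving E = ½C·V² for C: C = 2E/V².
E = 0.00148 J; V = 13.6 V.
C = 1.600×10^-5 F
1.600×10^-5 F × (1 nF / 1.000×10^-9 F) = 16003 nF

16000 nF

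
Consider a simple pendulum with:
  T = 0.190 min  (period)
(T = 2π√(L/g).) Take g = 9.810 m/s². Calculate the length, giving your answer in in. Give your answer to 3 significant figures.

Rearranging: L = g·(T/2π)².
T = 0.190 min = 11.40 s; g = 9.810 m/s².
L = 32.29 m
32.29 m × (1 in / 0.02540 m) = 1271 in

1270 in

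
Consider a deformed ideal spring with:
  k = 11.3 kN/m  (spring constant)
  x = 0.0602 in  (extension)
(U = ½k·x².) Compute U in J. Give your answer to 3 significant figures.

0.0132 J

Directly: U = ½kx².
k = 11.3 kN/m = 11300 N/m; x = 0.0602 in = 0.001529 m.
U = 0.01321 J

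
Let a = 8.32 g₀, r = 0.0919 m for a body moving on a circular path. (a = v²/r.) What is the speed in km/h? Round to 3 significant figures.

Solving a = v²/r for v: v = √(a·r).
a = 8.32 g₀ = 81.59 m/s²; r = 0.0919 m.
v = 2.738 m/s
2.738 m/s × (1 km/h / 0.2778 m/s) = 9.858 km/h

9.86 km/h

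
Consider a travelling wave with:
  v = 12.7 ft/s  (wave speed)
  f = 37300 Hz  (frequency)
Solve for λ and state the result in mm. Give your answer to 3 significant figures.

0.104 mm

Rearranging v = f·λ for λ: λ = v/f.
v = 12.7 ft/s = 3.871 m/s; f = 37300 Hz.
λ = 1.038×10^-4 m
1.038×10^-4 m × (1 mm / 0.001000 m) = 0.1038 mm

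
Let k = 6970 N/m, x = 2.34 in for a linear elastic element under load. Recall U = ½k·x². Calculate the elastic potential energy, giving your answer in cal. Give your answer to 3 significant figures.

Directly: U = ½kx².
k = 6970 N/m; x = 2.34 in = 0.05944 m.
U = 12.31 J
12.31 J × (1 cal / 4.184 J) = 2.942 cal

2.94 cal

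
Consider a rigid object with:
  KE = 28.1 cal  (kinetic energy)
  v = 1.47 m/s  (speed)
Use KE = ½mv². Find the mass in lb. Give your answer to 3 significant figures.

240 lb

Rearranging: m = 2·KE/v².
KE = 28.1 cal = 117.6 J; v = 1.47 m/s.
m = 108.8 kg
108.8 kg × (1 lb / 0.4536 kg) = 239.9 lb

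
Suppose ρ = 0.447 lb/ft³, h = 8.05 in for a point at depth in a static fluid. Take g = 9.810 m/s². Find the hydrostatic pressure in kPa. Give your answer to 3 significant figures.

0.0144 kPa

P is given directly by: P = ρgh.
ρ = 0.447 lb/ft³ = 7.160 kg/m³; h = 8.05 in = 0.2045 m; g = 9.810 m/s².
P = 14.36 Pa
14.36 Pa × (1 kPa / 1000 Pa) = 0.01436 kPa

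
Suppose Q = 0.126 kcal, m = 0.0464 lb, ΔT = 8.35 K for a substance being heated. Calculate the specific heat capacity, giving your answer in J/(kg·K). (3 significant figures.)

Rearranging Q = m·c·ΔT for c: c = Q/(m·ΔT).
Q = 0.126 kcal = 527.2 J; m = 0.0464 lb = 0.02105 kg; ΔT = 8.35 K.
c = 3000 J/(kg·K)

3000 J/(kg·K)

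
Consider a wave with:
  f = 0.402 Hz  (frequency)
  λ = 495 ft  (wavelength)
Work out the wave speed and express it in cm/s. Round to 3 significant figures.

Directly: v = fλ.
f = 0.402 Hz; λ = 495 ft = 150.9 m.
v = 60.65 m/s
60.65 m/s × (1 cm/s / 0.01000 m/s) = 6065 cm/s

6070 cm/s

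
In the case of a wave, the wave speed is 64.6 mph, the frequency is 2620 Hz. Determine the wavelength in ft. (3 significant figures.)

Solving v = f·λ for λ: λ = v/f.
v = 64.6 mph = 28.88 m/s; f = 2620 Hz.
λ = 0.01102 m
0.01102 m × (1 ft / 0.3048 m) = 0.03616 ft

0.0362 ft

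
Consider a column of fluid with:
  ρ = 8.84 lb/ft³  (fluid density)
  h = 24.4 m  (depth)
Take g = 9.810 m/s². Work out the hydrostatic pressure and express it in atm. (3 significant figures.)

0.335 atm

Directly: P = ρgh.
ρ = 8.84 lb/ft³ = 141.6 kg/m³; h = 24.4 m; g = 9.810 m/s².
P = 33895 Pa  (the unit combination reduces to kg/(m·s²) = Pa)
33895 Pa × (1 atm / 1.013×10^5 Pa) = 0.3345 atm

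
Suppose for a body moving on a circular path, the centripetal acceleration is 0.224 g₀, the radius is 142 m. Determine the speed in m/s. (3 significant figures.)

Rearranging a = v²/r for v: v = √(a·r).
a = 0.224 g₀ = 2.197 m/s²; r = 142 m.
v = 17.66 m/s

17.7 m/s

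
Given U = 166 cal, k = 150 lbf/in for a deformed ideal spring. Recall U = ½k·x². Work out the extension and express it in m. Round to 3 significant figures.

0.230 m

Solving U = ½k·x² for x: x = √(2U/k).
U = 166 cal = 694.5 J; k = 150 lbf/in = 26269 N/m.
x = 0.2300 m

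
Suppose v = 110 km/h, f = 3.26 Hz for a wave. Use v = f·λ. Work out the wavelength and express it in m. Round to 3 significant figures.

9.37 m

Rearranging v = f·λ for λ: λ = v/f.
v = 110 km/h = 30.56 m/s; f = 3.26 Hz.
λ = 9.373 m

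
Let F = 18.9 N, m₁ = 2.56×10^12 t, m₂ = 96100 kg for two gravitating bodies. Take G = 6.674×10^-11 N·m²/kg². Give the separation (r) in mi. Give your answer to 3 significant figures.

18.3 mi

From Newton's law of gravitation: r = √(G·m₁m₂/F).
F = 18.9 N; m₁ = 2.56×10^12 t = 2.560×10^15 kg; m₂ = 96100 kg; G = 6.674×10^-11 N·m²/kg².
r = 29474 m
29474 m × (1 mi / 1609 m) = 18.31 mi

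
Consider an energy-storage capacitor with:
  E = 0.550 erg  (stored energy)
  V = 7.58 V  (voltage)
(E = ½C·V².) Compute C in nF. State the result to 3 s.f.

1.91 nF

Rearranging: C = 2E/V².
E = 0.550 erg = 5.500×10^-8 J; V = 7.58 V.
C = 1.914×10^-9 F
1.914×10^-9 F × (1 nF / 1.000×10^-9 F) = 1.914 nF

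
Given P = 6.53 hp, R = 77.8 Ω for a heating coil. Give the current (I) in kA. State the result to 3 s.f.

0.00791 kA

Solving P = I²R for I: I = √(P/R).
P = 6.53 hp = 4869 W; R = 77.8 Ω.
I = 7.911 A
7.911 A × (1 kA / 1000 A) = 0.007911 kA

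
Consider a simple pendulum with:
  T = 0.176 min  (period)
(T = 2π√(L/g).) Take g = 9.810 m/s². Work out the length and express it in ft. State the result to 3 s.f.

Solving T = 2π√(L/g) for L: L = g·(T/2π)².
T = 0.176 min = 10.56 s; g = 9.810 m/s².
L = 27.71 m
27.71 m × (1 ft / 0.3048 m) = 90.91 ft

90.9 ft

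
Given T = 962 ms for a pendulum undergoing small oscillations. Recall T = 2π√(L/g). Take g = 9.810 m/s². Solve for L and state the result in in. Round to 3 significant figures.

Solving T = 2π√(L/g) for L: L = g·(T/2π)².
T = 962 ms = 0.9620 s; g = 9.810 m/s².
L = 0.2300 m
0.2300 m × (1 in / 0.02540 m) = 9.054 in

9.05 in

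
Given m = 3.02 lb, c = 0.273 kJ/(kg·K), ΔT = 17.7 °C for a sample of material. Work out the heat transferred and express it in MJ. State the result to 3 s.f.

Directly: Q = mcΔT.
m = 3.02 lb = 1.370 kg; c = 0.273 kJ/(kg·K) = 273.0 J/(kg·K); ΔT = 17.7 °C = 17.70 K.
Q = 6619 J
6619 J × (1 MJ / 1.000×10^6 J) = 0.006619 MJ

0.00662 MJ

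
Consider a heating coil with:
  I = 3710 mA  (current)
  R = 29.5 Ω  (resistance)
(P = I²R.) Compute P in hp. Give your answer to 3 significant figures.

P is given directly by: P = I²R.
I = 3710 mA = 3.710 A; R = 29.5 Ω.
P = 406.0 W  (the unit combination reduces to kg·m²/s³ = W)
406.0 W × (1 hp / 745.7 W) = 0.5445 hp

0.545 hp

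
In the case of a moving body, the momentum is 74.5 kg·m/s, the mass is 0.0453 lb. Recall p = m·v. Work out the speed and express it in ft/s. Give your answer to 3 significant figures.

Rearranging: v = p/m.
p = 74.5 kg·m/s; m = 0.0453 lb = 0.02055 kg.
v = 3626 m/s
3626 m/s × (1 ft/s / 0.3048 m/s) = 11895 ft/s

11900 ft/s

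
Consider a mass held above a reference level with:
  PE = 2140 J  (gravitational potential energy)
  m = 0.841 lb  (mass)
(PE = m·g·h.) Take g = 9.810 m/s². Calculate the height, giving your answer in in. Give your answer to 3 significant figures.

Rearranging: h = PE/(m·g).
PE = 2140 J; m = 0.841 lb = 0.3815 kg; g = 9.810 m/s².
h = 571.9 m
571.9 m × (1 in / 0.02540 m) = 22514 in

22500 in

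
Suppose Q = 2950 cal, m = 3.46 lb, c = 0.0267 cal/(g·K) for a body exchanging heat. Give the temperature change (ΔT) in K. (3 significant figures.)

70.4 K

Rearranging Q = m·c·ΔT for ΔT: ΔT = Q/(m·c).
Q = 2950 cal = 12343 J; m = 3.46 lb = 1.569 kg; c = 0.0267 cal/(g·K) = 111.7 J/(kg·K).
ΔT = 70.40 K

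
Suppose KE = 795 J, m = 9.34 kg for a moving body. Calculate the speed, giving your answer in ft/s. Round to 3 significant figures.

42.8 ft/s

Rearranging: v = √(2·KE/m).
KE = 795 J; m = 9.34 kg.
v = 13.05 m/s
13.05 m/s × (1 ft/s / 0.3048 m/s) = 42.81 ft/s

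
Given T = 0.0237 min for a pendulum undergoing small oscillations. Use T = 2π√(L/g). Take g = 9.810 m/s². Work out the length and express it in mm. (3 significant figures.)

Rearranging T = 2π√(L/g) for L: L = g·(T/2π)².
T = 0.0237 min = 1.422 s; g = 9.810 m/s².
L = 0.5025 m
0.5025 m × (1 mm / 0.001000 m) = 502.5 mm

502 mm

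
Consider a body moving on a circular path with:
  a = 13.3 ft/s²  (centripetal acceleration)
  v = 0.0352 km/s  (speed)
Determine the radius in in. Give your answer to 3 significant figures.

Rearranging a = v²/r for r: r = v²/a.
a = 13.3 ft/s² = 4.054 m/s²; v = 0.0352 km/s = 35.20 m/s.
r = 305.6 m
305.6 m × (1 in / 0.02540 m) = 12033 in

12000 in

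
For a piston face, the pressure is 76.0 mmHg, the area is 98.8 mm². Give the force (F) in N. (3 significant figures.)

Solving P = F/A for F: F = P·A.
P = 76.0 mmHg = 10132 Pa; A = 98.8 mm² = 9.880×10^-5 m².
F = 1.001 N

1.00 N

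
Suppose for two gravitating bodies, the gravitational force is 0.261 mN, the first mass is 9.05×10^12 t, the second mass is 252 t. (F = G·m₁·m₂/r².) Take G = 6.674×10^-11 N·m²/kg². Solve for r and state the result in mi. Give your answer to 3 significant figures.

Rearranging F = G·m₁·m₂/r² for r: r = √(G·m₁m₂/F).
F = 0.261 mN = 2.610×10^-4 N; m₁ = 9.05×10^12 t = 9.050×10^15 kg; m₂ = 252 t = 2.520×10^5 kg; G = 6.674×10^-11 N·m²/kg².
r = 2.415×10^7 m
2.415×10^7 m × (1 mi / 1609 m) = 15005 mi

15000 mi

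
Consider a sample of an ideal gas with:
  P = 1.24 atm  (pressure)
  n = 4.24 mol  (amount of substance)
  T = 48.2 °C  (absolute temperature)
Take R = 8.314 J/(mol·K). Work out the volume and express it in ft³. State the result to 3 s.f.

3.18 ft³

Rearranging PV = nRT for V: V = nRT/P.
P = 1.24 atm = 1.256×10^5 Pa; n = 4.24 mol; T = 48.2 °C = 321.3 K; R = 8.314 J/(mol·K).
V = 0.09016 m³
0.09016 m³ × (1 ft³ / 0.02832 m³) = 3.184 ft³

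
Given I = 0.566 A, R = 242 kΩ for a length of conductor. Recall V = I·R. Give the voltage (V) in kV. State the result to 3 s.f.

137 kV

Directly: V = IR.
I = 0.566 A; R = 242 kΩ = 2.420×10^5 Ω.
V = 1.370×10^5 V
1.370×10^5 V × (1 kV / 1000 V) = 137.0 kV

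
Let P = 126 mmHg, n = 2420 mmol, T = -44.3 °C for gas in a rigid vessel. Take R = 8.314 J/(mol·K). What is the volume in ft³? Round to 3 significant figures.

Rearranging PV = nRT for V: V = nRT/P.
P = 126 mmHg = 16799 Pa; n = 2420 mmol = 2.420 mol; T = -44.3 °C = 228.8 K; R = 8.314 J/(mol·K).
V = 0.2741 m³
0.2741 m³ × (1 ft³ / 0.02832 m³) = 9.680 ft³

9.68 ft³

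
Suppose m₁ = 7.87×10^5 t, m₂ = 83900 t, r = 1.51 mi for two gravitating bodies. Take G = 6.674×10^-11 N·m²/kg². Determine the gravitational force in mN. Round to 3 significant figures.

From Newton's law of gravitation: F = Gm₁m₂/r².
m₁ = 7.87×10^5 t = 7.870×10^8 kg; m₂ = 83900 t = 8.390×10^7 kg; r = 1.51 mi = 2430 m; G = 6.674×10^-11 N·m²/kg².
F = 0.7462 N
0.7462 N × (1 mN / 0.001000 N) = 746.2 mN

746 mN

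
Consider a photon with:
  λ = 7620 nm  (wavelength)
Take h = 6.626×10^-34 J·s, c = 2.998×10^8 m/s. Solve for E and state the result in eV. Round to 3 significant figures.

0.163 eV

Directly: E = hc/λ.
λ = 7620 nm = 7.620×10^-6 m; h = 6.626×10^-34 J·s; c = 2.998×10^8 m/s.
E = 2.607×10^-20 J
2.607×10^-20 J × (1 eV / 1.602×10^-19 J) = 0.1627 eV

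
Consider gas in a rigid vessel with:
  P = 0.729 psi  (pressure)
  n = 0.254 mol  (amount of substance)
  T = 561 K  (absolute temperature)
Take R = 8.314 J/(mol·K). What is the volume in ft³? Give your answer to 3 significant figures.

8.32 ft³

From the ideal-gas law: V = nRT/P.
P = 0.729 psi = 5026 Pa; n = 0.254 mol; T = 561 K; R = 8.314 J/(mol·K).
V = 0.2357 m³
0.2357 m³ × (1 ft³ / 0.02832 m³) = 8.324 ft³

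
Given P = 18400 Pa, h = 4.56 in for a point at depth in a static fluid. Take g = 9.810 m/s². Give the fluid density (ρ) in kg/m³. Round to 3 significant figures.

Rearranging P = ρ·g·h for ρ: ρ = P/(g·h).
P = 18400 Pa; h = 4.56 in = 0.1158 m; g = 9.810 m/s².
ρ = 16194 kg/m³

16200 kg/m³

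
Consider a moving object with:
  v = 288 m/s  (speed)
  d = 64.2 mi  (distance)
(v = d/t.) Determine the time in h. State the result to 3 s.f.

Rearranging v = d/t for t: t = d/v.
v = 288 m/s; d = 64.2 mi = 1.033×10^5 m.
t = 358.7 s
358.7 s × (1 h / 3600 s) = 0.09965 h

0.0997 h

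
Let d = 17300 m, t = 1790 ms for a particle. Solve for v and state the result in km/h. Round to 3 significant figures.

v is given directly by: v = d/t.
d = 17300 m; t = 1790 ms = 1.790 s.
v = 9665 m/s
9665 m/s × (1 km/h / 0.2778 m/s) = 34793 km/h

34800 km/h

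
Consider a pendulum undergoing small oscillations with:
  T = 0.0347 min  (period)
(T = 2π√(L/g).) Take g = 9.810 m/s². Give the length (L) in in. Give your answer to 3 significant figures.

42.4 in

Solving T = 2π√(L/g) for L: L = g·(T/2π)².
T = 0.0347 min = 2.082 s; g = 9.810 m/s².
L = 1.077 m
1.077 m × (1 in / 0.02540 m) = 42.41 in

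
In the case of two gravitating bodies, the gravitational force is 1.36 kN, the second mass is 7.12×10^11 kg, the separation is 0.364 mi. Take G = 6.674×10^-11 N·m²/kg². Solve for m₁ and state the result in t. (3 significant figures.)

9820 t

Solving F = G·m₁·m₂/r² for m₁: m₁ = F·r²/(G·m₂).
F = 1.36 kN = 1360 N; m₂ = 7.12×10^11 kg; r = 0.364 mi = 585.8 m; G = 6.674×10^-11 N·m²/kg².
m₁ = 9.821×10^6 kg
9.821×10^6 kg × (1 t / 1000 kg) = 9821 t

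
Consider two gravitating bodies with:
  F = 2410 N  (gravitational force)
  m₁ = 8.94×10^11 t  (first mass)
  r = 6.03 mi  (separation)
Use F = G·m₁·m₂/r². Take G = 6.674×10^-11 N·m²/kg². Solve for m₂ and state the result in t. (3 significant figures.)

3800 t

Rearranging: m₂ = F·r²/(G·m₁).
F = 2410 N; m₁ = 8.94×10^11 t = 8.940×10^14 kg; r = 6.03 mi = 9704 m; G = 6.674×10^-11 N·m²/kg².
m₂ = 3.804×10^6 kg
3.804×10^6 kg × (1 t / 1000 kg) = 3804 t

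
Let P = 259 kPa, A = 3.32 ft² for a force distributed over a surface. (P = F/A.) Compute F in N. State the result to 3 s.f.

Rearranging: F = P·A.
P = 259 kPa = 2.590×10^5 Pa; A = 3.32 ft² = 0.3084 m².
F = 79885 N  (the unit combination reduces to kg·m/s² = N)

79900 N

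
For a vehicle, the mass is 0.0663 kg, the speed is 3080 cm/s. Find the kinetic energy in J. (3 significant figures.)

31.4 J

Directly: KE = ½mv².
m = 0.0663 kg; v = 3080 cm/s = 30.80 m/s.
KE = 31.45 J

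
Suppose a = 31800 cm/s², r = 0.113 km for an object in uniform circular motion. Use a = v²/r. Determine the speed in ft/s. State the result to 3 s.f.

622 ft/s

Rearranging: v = √(a·r).
a = 31800 cm/s² = 318.0 m/s²; r = 0.113 km = 113.0 m.
v = 189.6 m/s
189.6 m/s × (1 ft/s / 0.3048 m/s) = 621.9 ft/s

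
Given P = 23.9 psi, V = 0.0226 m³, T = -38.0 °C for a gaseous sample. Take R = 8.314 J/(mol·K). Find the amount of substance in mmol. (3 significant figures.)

1900 mmol

From the ideal-gas law: n = PV/(RT).
P = 23.9 psi = 1.648×10^5 Pa; V = 0.0226 m³; T = -38.0 °C = 235.1 K; R = 8.314 J/(mol·K).
n = 1.905 mol
1.905 mol × (1 mmol / 0.001000 mol) = 1905 mmol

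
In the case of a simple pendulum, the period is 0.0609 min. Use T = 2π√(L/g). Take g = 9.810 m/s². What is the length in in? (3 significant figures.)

Solving T = 2π√(L/g) for L: L = g·(T/2π)².
T = 0.0609 min = 3.654 s; g = 9.810 m/s².
L = 3.318 m
3.318 m × (1 in / 0.02540 m) = 130.6 in

131 in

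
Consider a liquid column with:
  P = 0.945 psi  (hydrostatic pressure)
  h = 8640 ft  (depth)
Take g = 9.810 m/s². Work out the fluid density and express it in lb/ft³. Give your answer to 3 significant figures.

Solving P = ρ·g·h for ρ: ρ = P/(g·h).
P = 0.945 psi = 6516 Pa; h = 8640 ft = 2633 m; g = 9.810 m/s².
ρ = 0.2522 kg/m³
0.2522 kg/m³ × (1 lb/ft³ / 16.02 kg/m³) = 0.01574 lb/ft³

0.0157 lb/ft³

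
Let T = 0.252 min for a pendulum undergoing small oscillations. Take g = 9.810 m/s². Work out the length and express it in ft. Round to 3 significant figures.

186 ft

Rearranging T = 2π√(L/g) for L: L = g·(T/2π)².
T = 0.252 min = 15.12 s; g = 9.810 m/s².
L = 56.81 m
56.81 m × (1 ft / 0.3048 m) = 186.4 ft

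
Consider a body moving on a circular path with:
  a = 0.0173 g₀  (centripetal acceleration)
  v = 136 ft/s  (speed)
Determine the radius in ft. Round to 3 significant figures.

Rearranging: r = v²/a.
a = 0.0173 g₀ = 0.1697 m/s²; v = 136 ft/s = 41.45 m/s.
r = 10128 m
10128 m × (1 ft / 0.3048 m) = 33230 ft

33200 ft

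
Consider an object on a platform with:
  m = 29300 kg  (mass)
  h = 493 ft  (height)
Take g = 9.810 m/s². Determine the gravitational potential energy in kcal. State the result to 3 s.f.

Directly: PE = mgh.
m = 29300 kg; h = 493 ft = 150.3 m; g = 9.810 m/s².
PE = 4.319×10^7 J
4.319×10^7 J × (1 kcal / 4184 J) = 10323 kcal

10300 kcal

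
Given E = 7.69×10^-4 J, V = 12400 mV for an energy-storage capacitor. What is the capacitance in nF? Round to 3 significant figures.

10000 nF

Rearranging E = ½C·V² for C: C = 2E/V².
E = 7.69×10^-4 J; V = 12400 mV = 12.40 V.
C = 1.000×10^-5 F
1.000×10^-5 F × (1 nF / 1.000×10^-9 F) = 10003 nF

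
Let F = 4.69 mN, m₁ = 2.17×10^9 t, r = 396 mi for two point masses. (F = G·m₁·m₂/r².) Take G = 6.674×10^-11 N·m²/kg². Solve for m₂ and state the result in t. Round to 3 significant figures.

13200 t

From Newton's law of gravitation: m₂ = F·r²/(G·m₁).
F = 4.69 mN = 0.004690 N; m₁ = 2.17×10^9 t = 2.170×10^12 kg; r = 396 mi = 6.373×10^5 m; G = 6.674×10^-11 N·m²/kg².
m₂ = 1.315×10^7 kg
1.315×10^7 kg × (1 t / 1000 kg) = 13153 t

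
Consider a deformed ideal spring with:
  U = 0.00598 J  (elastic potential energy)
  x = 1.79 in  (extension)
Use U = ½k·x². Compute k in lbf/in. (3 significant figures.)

Rearranging U = ½k·x² for k: k = 2U/x².
U = 0.00598 J; x = 1.79 in = 0.04547 m.
k = 5.786 N/m
5.786 N/m × (1 lbf/in / 175.1 N/m) = 0.03304 lbf/in

0.0330 lbf/in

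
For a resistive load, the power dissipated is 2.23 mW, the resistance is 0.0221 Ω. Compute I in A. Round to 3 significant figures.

Rearranging P = I²R for I: I = √(P/R).
P = 2.23 mW = 0.002230 W; R = 0.0221 Ω.
I = 0.3177 A

0.318 A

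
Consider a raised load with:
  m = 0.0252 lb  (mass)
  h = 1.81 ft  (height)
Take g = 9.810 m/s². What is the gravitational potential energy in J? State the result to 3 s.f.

PE is given directly by: PE = mgh.
m = 0.0252 lb = 0.01143 kg; h = 1.81 ft = 0.5517 m; g = 9.810 m/s².
PE = 0.06186 J  (the unit combination reduces to kg·m²/s² = J)

0.0619 J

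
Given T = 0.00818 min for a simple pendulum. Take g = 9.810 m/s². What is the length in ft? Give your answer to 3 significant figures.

0.196 ft

Rearranging T = 2π√(L/g) for L: L = g·(T/2π)².
T = 0.00818 min = 0.4908 s; g = 9.810 m/s².
L = 0.05986 m
0.05986 m × (1 ft / 0.3048 m) = 0.1964 ft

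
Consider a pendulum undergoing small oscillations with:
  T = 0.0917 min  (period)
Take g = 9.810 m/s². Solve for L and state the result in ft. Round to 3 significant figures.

Rearranging: L = g·(T/2π)².
T = 0.0917 min = 5.502 s; g = 9.810 m/s².
L = 7.522 m
7.522 m × (1 ft / 0.3048 m) = 24.68 ft

24.7 ft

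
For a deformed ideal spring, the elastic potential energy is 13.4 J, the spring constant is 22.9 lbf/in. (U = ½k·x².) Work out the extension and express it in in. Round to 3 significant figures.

3.22 in

Solving U = ½k·x² for x: x = √(2U/k).
U = 13.4 J; k = 22.9 lbf/in = 4010 N/m.
x = 0.08175 m
0.08175 m × (1 in / 0.02540 m) = 3.218 in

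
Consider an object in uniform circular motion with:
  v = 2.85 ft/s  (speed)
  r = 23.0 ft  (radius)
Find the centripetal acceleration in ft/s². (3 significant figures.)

0.353 ft/s²

a is given directly by: a = v²/r.
v = 2.85 ft/s = 0.8687 m/s; r = 23.0 ft = 7.010 m.
a = 0.1076 m/s²
0.1076 m/s² × (1 ft/s² / 0.3048 m/s²) = 0.3532 ft/s²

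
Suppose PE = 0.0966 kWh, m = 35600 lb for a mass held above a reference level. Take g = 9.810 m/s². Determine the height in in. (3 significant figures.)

Rearranging: h = PE/(m·g).
PE = 0.0966 kWh = 3.478×10^5 J; m = 35600 lb = 16148 kg; g = 9.810 m/s².
h = 2.195 m
2.195 m × (1 in / 0.02540 m) = 86.43 in

86.4 in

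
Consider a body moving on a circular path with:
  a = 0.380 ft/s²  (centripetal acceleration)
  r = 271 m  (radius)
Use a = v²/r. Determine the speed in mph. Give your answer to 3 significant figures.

Rearranging: v = √(a·r).
a = 0.380 ft/s² = 0.1158 m/s²; r = 271 m.
v = 5.603 m/s
5.603 m/s × (1 mph / 0.4470 m/s) = 12.53 mph

12.5 mph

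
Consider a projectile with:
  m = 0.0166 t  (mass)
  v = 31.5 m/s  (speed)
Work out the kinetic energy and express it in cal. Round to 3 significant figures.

KE is given directly by: KE = ½mv².
m = 0.0166 t = 16.60 kg; v = 31.5 m/s.
KE = 8236 J  (the unit combination reduces to kg·m²/s² = J)
8236 J × (1 cal / 4.184 J) = 1968 cal

1970 cal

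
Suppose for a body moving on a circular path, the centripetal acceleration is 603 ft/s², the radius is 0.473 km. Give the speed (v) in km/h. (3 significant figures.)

1060 km/h

Rearranging: v = √(a·r).
a = 603 ft/s² = 183.8 m/s²; r = 0.473 km = 473.0 m.
v = 294.8 m/s
294.8 m/s × (1 km/h / 0.2778 m/s) = 1061 km/h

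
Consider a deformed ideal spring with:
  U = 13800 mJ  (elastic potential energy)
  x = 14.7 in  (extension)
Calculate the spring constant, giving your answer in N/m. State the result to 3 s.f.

Rearranging U = ½k·x² for k: k = 2U/x².
U = 13800 mJ = 13.80 J; x = 14.7 in = 0.3734 m.
k = 198.0 N/m

198 N/m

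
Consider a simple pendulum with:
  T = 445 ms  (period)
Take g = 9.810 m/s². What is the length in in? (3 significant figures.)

1.94 in

Solving T = 2π√(L/g) for L: L = g·(T/2π)².
T = 445 ms = 0.4450 s; g = 9.810 m/s².
L = 0.04921 m
0.04921 m × (1 in / 0.02540 m) = 1.937 in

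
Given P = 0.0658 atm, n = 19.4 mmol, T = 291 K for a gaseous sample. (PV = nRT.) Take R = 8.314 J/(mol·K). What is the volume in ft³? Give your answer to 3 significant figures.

From the ideal-gas law: V = nRT/P.
P = 0.0658 atm = 6667 Pa; n = 19.4 mmol = 0.01940 mol; T = 291 K; R = 8.314 J/(mol·K).
V = 0.007040 m³
0.007040 m³ × (1 ft³ / 0.02832 m³) = 0.2486 ft³

0.249 ft³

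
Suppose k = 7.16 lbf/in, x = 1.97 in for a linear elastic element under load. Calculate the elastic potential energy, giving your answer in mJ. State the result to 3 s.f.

Directly: U = ½kx².
k = 7.16 lbf/in = 1254 N/m; x = 1.97 in = 0.05004 m.
U = 1.570 J
1.570 J × (1 mJ / 0.001000 J) = 1570 mJ

1570 mJ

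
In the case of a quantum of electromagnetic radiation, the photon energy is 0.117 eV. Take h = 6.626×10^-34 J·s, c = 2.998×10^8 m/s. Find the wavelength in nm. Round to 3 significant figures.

10600 nm

Rearranging: λ = hc/E.
E = 0.117 eV = 1.875×10^-20 J; h = 6.626×10^-34 J·s; c = 2.998×10^8 m/s.
λ = 1.060×10^-5 m
1.060×10^-5 m × (1 nm / 1.000×10^-9 m) = 10597 nm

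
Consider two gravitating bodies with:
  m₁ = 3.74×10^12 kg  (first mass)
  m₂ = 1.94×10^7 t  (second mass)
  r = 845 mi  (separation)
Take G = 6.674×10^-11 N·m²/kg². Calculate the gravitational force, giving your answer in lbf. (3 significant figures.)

Directly: F = Gm₁m₂/r².
m₁ = 3.74×10^12 kg; m₂ = 1.94×10^7 t = 1.940×10^10 kg; r = 845 mi = 1.360×10^6 m; G = 6.674×10^-11 N·m²/kg².
F = 2.618 N
2.618 N × (1 lbf / 4.448 N) = 0.5887 lbf

0.589 lbf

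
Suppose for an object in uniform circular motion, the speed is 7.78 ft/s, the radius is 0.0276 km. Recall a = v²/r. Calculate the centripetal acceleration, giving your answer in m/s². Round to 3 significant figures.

Directly: a = v²/r.
v = 7.78 ft/s = 2.371 m/s; r = 0.0276 km = 27.60 m.
a = 0.2037 m/s²

0.204 m/s²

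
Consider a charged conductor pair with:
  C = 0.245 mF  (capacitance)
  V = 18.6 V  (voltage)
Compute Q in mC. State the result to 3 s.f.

Rearranging C = Q/V for Q: Q = CV.
C = 0.245 mF = 2.450×10^-4 F; V = 18.6 V.
Q = 0.004557 C
0.004557 C × (1 mC / 0.001000 C) = 4.557 mC

4.56 mC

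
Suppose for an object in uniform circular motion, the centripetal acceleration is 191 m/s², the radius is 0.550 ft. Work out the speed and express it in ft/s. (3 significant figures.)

18.6 ft/s

Rearranging a = v²/r for v: v = √(a·r).
a = 191 m/s²; r = 0.550 ft = 0.1676 m.
v = 5.659 m/s
5.659 m/s × (1 ft/s / 0.3048 m/s) = 18.56 ft/s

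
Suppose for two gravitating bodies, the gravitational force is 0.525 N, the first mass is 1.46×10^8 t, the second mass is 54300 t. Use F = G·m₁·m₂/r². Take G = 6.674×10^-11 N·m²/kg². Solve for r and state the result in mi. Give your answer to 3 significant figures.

19.7 mi

Rearranging F = G·m₁·m₂/r² for r: r = √(G·m₁m₂/F).
F = 0.525 N; m₁ = 1.46×10^8 t = 1.460×10^11 kg; m₂ = 54300 t = 5.430×10^7 kg; G = 6.674×10^-11 N·m²/kg².
r = 31746 m
31746 m × (1 mi / 1609 m) = 19.73 mi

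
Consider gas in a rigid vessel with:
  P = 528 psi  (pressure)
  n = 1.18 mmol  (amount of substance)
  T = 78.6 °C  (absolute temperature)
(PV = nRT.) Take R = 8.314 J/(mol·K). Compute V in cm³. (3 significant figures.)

0.948 cm³

From the ideal-gas law: V = nRT/P.
P = 528 psi = 3.640×10^6 Pa; n = 1.18 mmol = 0.001180 mol; T = 78.6 °C = 351.8 K; R = 8.314 J/(mol·K).
V = 9.479×10^-7 m³
9.479×10^-7 m³ × (1 cm³ / 1.000×10^-6 m³) = 0.9479 cm³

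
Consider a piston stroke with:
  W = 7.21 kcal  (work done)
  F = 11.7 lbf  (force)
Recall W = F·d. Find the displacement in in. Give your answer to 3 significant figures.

22800 in

Rearranging W = F·d for d: d = W/F.
W = 7.21 kcal = 30167 J; F = 11.7 lbf = 52.04 N.
d = 579.6 m
579.6 m × (1 in / 0.02540 m) = 22820 in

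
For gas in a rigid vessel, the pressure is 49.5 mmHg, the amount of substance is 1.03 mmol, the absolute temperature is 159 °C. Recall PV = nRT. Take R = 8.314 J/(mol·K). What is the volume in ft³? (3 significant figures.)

From the ideal-gas law: V = nRT/P.
P = 49.5 mmHg = 6599 Pa; n = 1.03 mmol = 0.001030 mol; T = 159 °C = 432.1 K; R = 8.314 J/(mol·K).
V = 5.608×10^-4 m³
5.608×10^-4 m³ × (1 ft³ / 0.02832 m³) = 0.01980 ft³

0.0198 ft³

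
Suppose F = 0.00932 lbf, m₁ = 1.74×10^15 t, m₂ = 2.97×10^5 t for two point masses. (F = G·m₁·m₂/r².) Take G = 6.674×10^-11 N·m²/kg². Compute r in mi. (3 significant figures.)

5.67×10^5 mi

Rearranging F = G·m₁·m₂/r² for r: r = √(G·m₁m₂/F).
F = 0.00932 lbf = 0.04146 N; m₁ = 1.74×10^15 t = 1.740×10^18 kg; m₂ = 2.97×10^5 t = 2.970×10^8 kg; G = 6.674×10^-11 N·m²/kg².
r = 9.121×10^8 m
9.121×10^8 m × (1 mi / 1609 m) = 5.668×10^5 mi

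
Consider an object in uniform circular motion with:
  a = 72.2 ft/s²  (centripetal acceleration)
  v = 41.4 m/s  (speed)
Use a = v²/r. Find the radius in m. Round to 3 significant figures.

77.9 m

Rearranging a = v²/r for r: r = v²/a.
a = 72.2 ft/s² = 22.01 m/s²; v = 41.4 m/s.
r = 77.88 m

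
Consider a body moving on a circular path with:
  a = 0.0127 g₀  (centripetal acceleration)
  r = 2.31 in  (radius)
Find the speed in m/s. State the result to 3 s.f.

Rearranging a = v²/r for v: v = √(a·r).
a = 0.0127 g₀ = 0.1245 m/s²; r = 2.31 in = 0.05867 m.
v = 0.08548 m/s

0.0855 m/s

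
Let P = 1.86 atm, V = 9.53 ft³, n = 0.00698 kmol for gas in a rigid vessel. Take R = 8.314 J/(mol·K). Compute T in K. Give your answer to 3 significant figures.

Rearranging: T = PV/(nR).
P = 1.86 atm = 1.885×10^5 Pa; V = 9.53 ft³ = 0.2699 m³; n = 0.00698 kmol = 6.980 mol; R = 8.314 J/(mol·K).
T = 876.4 K

876 K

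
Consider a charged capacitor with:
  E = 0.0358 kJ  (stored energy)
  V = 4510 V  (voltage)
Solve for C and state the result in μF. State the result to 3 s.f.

3.52 μF

Solving E = ½C·V² for C: C = 2E/V².
E = 0.0358 kJ = 35.80 J; V = 4510 V.
C = 3.520×10^-6 F
3.520×10^-6 F × (1 μF / 1.000×10^-6 F) = 3.520 μF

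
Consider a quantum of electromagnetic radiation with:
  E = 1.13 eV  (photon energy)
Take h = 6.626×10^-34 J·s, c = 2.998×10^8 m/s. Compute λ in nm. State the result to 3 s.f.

Solving E = h·c/λ for λ: λ = hc/E.
E = 1.13 eV = 1.810×10^-19 J; h = 6.626×10^-34 J·s; c = 2.998×10^8 m/s.
λ = 1.097×10^-6 m
1.097×10^-6 m × (1 nm / 1.000×10^-9 m) = 1097 nm

1100 nm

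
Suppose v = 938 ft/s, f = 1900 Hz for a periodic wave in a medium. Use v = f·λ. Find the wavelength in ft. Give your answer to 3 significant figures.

Rearranging v = f·λ for λ: λ = v/f.
v = 938 ft/s = 285.9 m/s; f = 1900 Hz.
λ = 0.1505 m
0.1505 m × (1 ft / 0.3048 m) = 0.4937 ft

0.494 ft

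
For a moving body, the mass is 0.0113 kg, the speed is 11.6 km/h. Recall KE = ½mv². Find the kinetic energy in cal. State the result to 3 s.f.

Directly: KE = ½mv².
m = 0.0113 kg; v = 11.6 km/h = 3.222 m/s.
KE = 0.05866 J  (the unit combination reduces to kg·m²/s² = J)
0.05866 J × (1 cal / 4.184 J) = 0.01402 cal

0.0140 cal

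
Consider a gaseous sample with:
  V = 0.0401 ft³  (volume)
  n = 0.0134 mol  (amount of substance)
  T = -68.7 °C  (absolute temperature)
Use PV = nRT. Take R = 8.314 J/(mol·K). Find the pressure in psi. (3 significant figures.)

From the ideal-gas law: P = nRT/V.
V = 0.0401 ft³ = 0.001136 m³; n = 0.0134 mol; T = -68.7 °C = 204.4 K; R = 8.314 J/(mol·K).
P = 20059 Pa
20059 Pa × (1 psi / 6895 Pa) = 2.909 psi

2.91 psi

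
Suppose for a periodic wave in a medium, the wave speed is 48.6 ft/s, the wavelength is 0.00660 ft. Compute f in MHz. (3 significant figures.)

Solving v = f·λ for f: f = v/λ.
v = 48.6 ft/s = 14.81 m/s; λ = 0.00660 ft = 0.002012 m.
f = 7364 Hz
7364 Hz × (1 MHz / 1.000×10^6 Hz) = 0.007364 MHz

0.00736 MHz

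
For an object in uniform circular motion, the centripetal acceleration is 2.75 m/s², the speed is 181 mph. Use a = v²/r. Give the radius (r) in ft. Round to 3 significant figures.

7810 ft

Solving a = v²/r for r: r = v²/a.
a = 2.75 m/s²; v = 181 mph = 80.91 m/s.
r = 2381 m
2381 m × (1 ft / 0.3048 m) = 7811 ft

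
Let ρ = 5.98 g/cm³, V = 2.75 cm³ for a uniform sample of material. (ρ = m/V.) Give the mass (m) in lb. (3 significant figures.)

0.0363 lb

Rearranging: m = ρV.
ρ = 5.98 g/cm³ = 5980 kg/m³; V = 2.75 cm³ = 2.750×10^-6 m³.
m = 0.01645 kg
0.01645 kg × (1 lb / 0.4536 kg) = 0.03626 lb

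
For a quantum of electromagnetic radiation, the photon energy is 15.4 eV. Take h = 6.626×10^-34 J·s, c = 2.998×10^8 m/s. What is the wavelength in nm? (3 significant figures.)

Solving E = h·c/λ for λ: λ = hc/E.
E = 15.4 eV = 2.467×10^-18 J; h = 6.626×10^-34 J·s; c = 2.998×10^8 m/s.
λ = 8.051×10^-8 m
8.051×10^-8 m × (1 nm / 1.000×10^-9 m) = 80.51 nm

80.5 nm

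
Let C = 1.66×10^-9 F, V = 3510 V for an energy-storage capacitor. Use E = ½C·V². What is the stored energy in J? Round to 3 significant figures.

0.0102 J

Directly: E = ½CV².
C = 1.66×10^-9 F; V = 3510 V.
E = 0.01023 J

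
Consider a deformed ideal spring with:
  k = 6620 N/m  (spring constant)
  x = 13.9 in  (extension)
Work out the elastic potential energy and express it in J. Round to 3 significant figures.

413 J

Directly: U = ½kx².
k = 6620 N/m; x = 13.9 in = 0.3531 m.
U = 412.6 J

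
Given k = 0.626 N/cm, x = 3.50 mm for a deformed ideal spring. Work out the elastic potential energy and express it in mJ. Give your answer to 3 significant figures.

0.383 mJ

Directly: U = ½kx².
k = 0.626 N/cm = 62.60 N/m; x = 3.50 mm = 0.003500 m.
U = 3.834×10^-4 J  (the unit combination reduces to kg·m²/s² = J)
3.834×10^-4 J × (1 mJ / 0.001000 J) = 0.3834 mJ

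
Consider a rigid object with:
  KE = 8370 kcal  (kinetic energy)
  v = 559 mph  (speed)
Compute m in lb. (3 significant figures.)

Solving KE = ½mv² for m: m = 2·KE/v².
KE = 8370 kcal = 3.502×10^7 J; v = 559 mph = 249.9 m/s.
m = 1122 kg
1122 kg × (1 lb / 0.4536 kg) = 2473 lb

2470 lb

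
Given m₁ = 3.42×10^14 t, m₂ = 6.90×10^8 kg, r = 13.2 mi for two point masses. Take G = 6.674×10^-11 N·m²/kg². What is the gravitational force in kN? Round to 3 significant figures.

From Newton's law of gravitation: F = Gm₁m₂/r².
m₁ = 3.42×10^14 t = 3.420×10^17 kg; m₂ = 6.90×10^8 kg; r = 13.2 mi = 21243 m; G = 6.674×10^-11 N·m²/kg².
F = 3.490×10^7 N  (the unit combination reduces to kg·m/s² = N)
3.490×10^7 N × (1 kN / 1000 N) = 34899 kN

34900 kN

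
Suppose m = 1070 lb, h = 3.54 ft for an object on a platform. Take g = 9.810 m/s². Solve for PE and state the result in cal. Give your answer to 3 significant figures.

PE is given directly by: PE = mgh.
m = 1070 lb = 485.3 kg; h = 3.54 ft = 1.079 m; g = 9.810 m/s².
PE = 5137 J
5137 J × (1 cal / 4.184 J) = 1228 cal

1230 cal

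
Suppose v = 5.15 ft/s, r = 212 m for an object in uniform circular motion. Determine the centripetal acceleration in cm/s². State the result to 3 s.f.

a is given directly by: a = v²/r.
v = 5.15 ft/s = 1.570 m/s; r = 212 m.
a = 0.01162 m/s²
0.01162 m/s² × (1 cm/s² / 0.01000 m/s²) = 1.162 cm/s²

1.16 cm/s²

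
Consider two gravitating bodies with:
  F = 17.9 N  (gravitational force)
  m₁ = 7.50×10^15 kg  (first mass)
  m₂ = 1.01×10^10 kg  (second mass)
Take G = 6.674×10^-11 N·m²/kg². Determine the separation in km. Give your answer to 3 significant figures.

16800 km

Rearranging: r = √(G·m₁m₂/F).
F = 17.9 N; m₁ = 7.50×10^15 kg; m₂ = 1.01×10^10 kg; G = 6.674×10^-11 N·m²/kg².
r = 1.681×10^7 m
1.681×10^7 m × (1 km / 1000 m) = 16806 km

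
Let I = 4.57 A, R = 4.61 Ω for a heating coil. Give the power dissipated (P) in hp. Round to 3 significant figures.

P is given directly by: P = I²R.
I = 4.57 A; R = 4.61 Ω.
P = 96.28 W  (the unit combination reduces to kg·m²/s³ = W)
96.28 W × (1 hp / 745.7 W) = 0.1291 hp

0.129 hp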